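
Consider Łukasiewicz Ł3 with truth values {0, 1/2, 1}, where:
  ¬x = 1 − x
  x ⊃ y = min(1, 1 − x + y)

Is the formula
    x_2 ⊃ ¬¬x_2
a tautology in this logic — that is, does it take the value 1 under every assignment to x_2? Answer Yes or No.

Yes

x_2 = 0 ↦ 1
x_2 = 1/2 ↦ 1
x_2 = 1 ↦ 1
Every assignment gives a value ≥ 1.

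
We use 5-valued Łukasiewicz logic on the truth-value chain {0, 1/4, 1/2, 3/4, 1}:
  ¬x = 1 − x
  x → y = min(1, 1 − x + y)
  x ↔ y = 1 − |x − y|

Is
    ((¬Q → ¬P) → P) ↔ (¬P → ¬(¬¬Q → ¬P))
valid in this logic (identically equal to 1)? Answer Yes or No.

Counterexample: take P = 1/4, Q = 0.
¬Q = ¬0 = 1
¬P = ¬1/4 = 3/4
¬Q → ¬P = 1 → 3/4 = 3/4
(¬Q → ¬P) → P = 3/4 → 1/4 = 1/2
¬P = ¬1/4 = 3/4
¬Q = ¬0 = 1
¬¬Q = ¬1 = 0
¬P = ¬1/4 = 3/4
¬¬Q → ¬P = 0 → 3/4 = 1
¬(¬¬Q → ¬P) = ¬1 = 0
¬P → ¬(¬¬Q → ¬P) = 3/4 → 0 = 1/4
((¬Q → ¬P) → P) ↔ (¬P → ¬(¬¬Q → ¬P)) = 1/2 ↔ 1/4 = 3/4
This gives 3/4 ≠ 1.

No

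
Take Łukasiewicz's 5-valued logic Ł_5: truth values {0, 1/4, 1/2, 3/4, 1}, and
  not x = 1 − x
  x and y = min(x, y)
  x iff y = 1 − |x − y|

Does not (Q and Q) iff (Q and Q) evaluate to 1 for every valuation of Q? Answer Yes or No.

Counterexample: take Q = 0.
Q and Q = 0 and 0 = 0
not (Q and Q) = not 0 = 1
Q and Q = 0 and 0 = 0
not (Q and Q) iff (Q and Q) = 1 iff 0 = 0
This gives 0 ≠ 1.

No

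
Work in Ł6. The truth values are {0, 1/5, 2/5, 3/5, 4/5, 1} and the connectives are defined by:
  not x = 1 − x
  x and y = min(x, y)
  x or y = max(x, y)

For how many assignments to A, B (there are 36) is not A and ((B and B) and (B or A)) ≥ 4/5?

4

value 1: 1 assignment (counts)
value 4/5: 3 assignments (counts)
value 3/5: 5 assignments
value 2/5: 7 assignments
value 1/5: 9 assignments
value 0: 11 assignments
So 4 of the 36 assignments meet the threshold.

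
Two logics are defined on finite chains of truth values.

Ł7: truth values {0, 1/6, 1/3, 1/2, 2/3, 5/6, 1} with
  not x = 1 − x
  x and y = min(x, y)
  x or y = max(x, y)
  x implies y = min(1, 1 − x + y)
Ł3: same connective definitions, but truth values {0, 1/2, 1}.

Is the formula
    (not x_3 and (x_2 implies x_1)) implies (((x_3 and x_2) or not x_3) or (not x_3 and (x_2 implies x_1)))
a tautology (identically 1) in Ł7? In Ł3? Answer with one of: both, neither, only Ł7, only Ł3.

both

In Ł7: every assignment gives 1 — tautology.
In Ł3: every assignment gives 1 — tautology.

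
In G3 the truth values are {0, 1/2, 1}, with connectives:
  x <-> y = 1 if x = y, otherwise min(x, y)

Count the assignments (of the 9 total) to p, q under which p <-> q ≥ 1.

p = 0, q = 0 ↦ 1  ≥
p = 0, q = 1/2 ↦ 0  <
p = 0, q = 1 ↦ 0  <
p = 1/2, q = 0 ↦ 0  <
p = 1/2, q = 1/2 ↦ 1  ≥
p = 1/2, q = 1 ↦ 1/2  <
p = 1, q = 0 ↦ 0  <
p = 1, q = 1/2 ↦ 1/2  <
p = 1, q = 1 ↦ 1  ≥
So 3 of the 9 assignments meet the threshold.

3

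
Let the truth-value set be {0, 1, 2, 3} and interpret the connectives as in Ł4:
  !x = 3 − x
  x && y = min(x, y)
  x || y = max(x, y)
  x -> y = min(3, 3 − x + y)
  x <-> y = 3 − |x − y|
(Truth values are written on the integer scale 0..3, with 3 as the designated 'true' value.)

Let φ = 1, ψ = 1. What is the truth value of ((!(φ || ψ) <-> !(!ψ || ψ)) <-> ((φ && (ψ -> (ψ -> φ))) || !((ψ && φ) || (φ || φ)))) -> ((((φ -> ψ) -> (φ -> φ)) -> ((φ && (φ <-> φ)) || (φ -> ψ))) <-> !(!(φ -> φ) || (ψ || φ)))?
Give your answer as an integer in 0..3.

2

φ || ψ = 1 || 1 = 1
!(φ || ψ) = !1 = 2
!ψ = !1 = 2
!ψ || ψ = 2 || 1 = 2
!(!ψ || ψ) = !2 = 1
!(φ || ψ) <-> !(!ψ || ψ) = 2 <-> 1 = 2
ψ -> φ = 1 -> 1 = 3
ψ -> (ψ -> φ) = 1 -> 3 = 3
φ && (ψ -> (ψ -> φ)) = 1 && 3 = 1
ψ && φ = 1 && 1 = 1
φ || φ = 1 || 1 = 1
(ψ && φ) || (φ || φ) = 1 || 1 = 1
!((ψ && φ) || (φ || φ)) = !1 = 2
(φ && (ψ -> (ψ -> φ))) || !((ψ && φ) || (φ || φ)) = 1 || 2 = 2
(!(φ || ψ) <-> !(!ψ || ψ)) <-> ((φ && (ψ -> (ψ -> φ))) || !((ψ && φ) || (φ || φ))) = 2 <-> 2 = 3
φ -> ψ = 1 -> 1 = 3
φ -> φ = 1 -> 1 = 3
(φ -> ψ) -> (φ -> φ) = 3 -> 3 = 3
φ <-> φ = 1 <-> 1 = 3
φ && (φ <-> φ) = 1 && 3 = 1
φ -> ψ = 1 -> 1 = 3
(φ && (φ <-> φ)) || (φ -> ψ) = 1 || 3 = 3
((φ -> ψ) -> (φ -> φ)) -> ((φ && (φ <-> φ)) || (φ -> ψ)) = 3 -> 3 = 3
φ -> φ = 1 -> 1 = 3
!(φ -> φ) = !3 = 0
ψ || φ = 1 || 1 = 1
!(φ -> φ) || (ψ || φ) = 0 || 1 = 1
!(!(φ -> φ) || (ψ || φ)) = !1 = 2
(((φ -> ψ) -> (φ -> φ)) -> ((φ && (φ <-> φ)) || (φ -> ψ))) <-> !(!(φ -> φ) || (ψ || φ)) = 3 <-> 2 = 2
((!(φ || ψ) <-> !(!ψ || ψ)) <-> ((φ && (ψ -> (ψ -> φ))) || !((ψ && φ) || (φ || φ)))) -> ((((φ -> ψ) -> (φ -> φ)) -> ((φ && (φ <-> φ)) || (φ -> ψ))) <-> !(!(φ -> φ) || (ψ || φ))) = 3 -> 2 = 2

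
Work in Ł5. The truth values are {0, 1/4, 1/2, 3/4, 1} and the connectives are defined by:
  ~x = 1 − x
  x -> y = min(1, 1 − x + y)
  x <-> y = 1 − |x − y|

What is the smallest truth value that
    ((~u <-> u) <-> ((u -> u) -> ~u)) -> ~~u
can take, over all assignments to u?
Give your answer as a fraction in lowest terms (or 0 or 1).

1/2

Take u = 1/4:
~u = ~1/4 = 3/4
~u <-> u = 3/4 <-> 1/4 = 1/2
u -> u = 1/4 -> 1/4 = 1
~u = ~1/4 = 3/4
(u -> u) -> ~u = 1 -> 3/4 = 3/4
(~u <-> u) <-> ((u -> u) -> ~u) = 1/2 <-> 3/4 = 3/4
~u = ~1/4 = 3/4
~~u = ~3/4 = 1/4
((~u <-> u) <-> ((u -> u) -> ~u)) -> ~~u = 3/4 -> 1/4 = 1/2
No assignment yields a value below 1/2, so this is the minimum.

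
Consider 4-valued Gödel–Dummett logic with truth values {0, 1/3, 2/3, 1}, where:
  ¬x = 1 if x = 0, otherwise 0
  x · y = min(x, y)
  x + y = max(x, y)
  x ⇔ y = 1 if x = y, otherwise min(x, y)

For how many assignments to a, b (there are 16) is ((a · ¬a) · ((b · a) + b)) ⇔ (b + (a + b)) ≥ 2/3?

1

a = 0, b = 0 ↦ 1  ≥
a = 0, b = 1/3 ↦ 0  <
a = 0, b = 2/3 ↦ 0  <
a = 0, b = 1 ↦ 0  <
a = 1/3, b = 0 ↦ 0  <
a = 1/3, b = 1/3 ↦ 0  <
a = 1/3, b = 2/3 ↦ 0  <
a = 1/3, b = 1 ↦ 0  <
a = 2/3, b = 0 ↦ 0  <
a = 2/3, b = 1/3 ↦ 0  <
a = 2/3, b = 2/3 ↦ 0  <
a = 2/3, b = 1 ↦ 0  <
a = 1, b = 0 ↦ 0  <
a = 1, b = 1/3 ↦ 0  <
a = 1, b = 2/3 ↦ 0  <
a = 1, b = 1 ↦ 0  <
So 1 of the 16 assignments meets the threshold.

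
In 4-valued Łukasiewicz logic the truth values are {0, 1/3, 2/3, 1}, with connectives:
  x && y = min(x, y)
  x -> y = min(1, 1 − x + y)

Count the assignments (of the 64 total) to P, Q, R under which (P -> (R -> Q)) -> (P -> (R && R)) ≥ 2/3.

53

value 1: 42 assignments (counts)
value 2/3: 11 assignments (counts)
value 1/3: 7 assignments
value 0: 4 assignments
So 53 of the 64 assignments meet the threshold.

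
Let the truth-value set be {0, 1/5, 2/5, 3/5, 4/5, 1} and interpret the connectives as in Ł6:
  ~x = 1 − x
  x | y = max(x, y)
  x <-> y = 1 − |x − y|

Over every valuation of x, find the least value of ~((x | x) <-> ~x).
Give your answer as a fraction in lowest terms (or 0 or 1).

1/5

Take x = 2/5:
x | x = 2/5 | 2/5 = 2/5
~x = ~2/5 = 3/5
(x | x) <-> ~x = 2/5 <-> 3/5 = 4/5
~((x | x) <-> ~x) = ~4/5 = 1/5
No assignment yields a value below 1/5, so this is the minimum.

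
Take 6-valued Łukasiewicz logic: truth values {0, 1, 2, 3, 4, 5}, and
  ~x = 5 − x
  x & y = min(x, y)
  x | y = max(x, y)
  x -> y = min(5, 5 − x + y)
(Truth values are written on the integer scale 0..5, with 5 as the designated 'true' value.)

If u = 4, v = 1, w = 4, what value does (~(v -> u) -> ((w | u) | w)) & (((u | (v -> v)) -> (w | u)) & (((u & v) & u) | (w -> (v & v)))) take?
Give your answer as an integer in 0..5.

2

v -> u = 1 -> 4 = 5
~(v -> u) = ~5 = 0
w | u = 4 | 4 = 4
(w | u) | w = 4 | 4 = 4
~(v -> u) -> ((w | u) | w) = 0 -> 4 = 5
v -> v = 1 -> 1 = 5
u | (v -> v) = 4 | 5 = 5
w | u = 4 | 4 = 4
(u | (v -> v)) -> (w | u) = 5 -> 4 = 4
u & v = 4 & 1 = 1
(u & v) & u = 1 & 4 = 1
v & v = 1 & 1 = 1
w -> (v & v) = 4 -> 1 = 2
((u & v) & u) | (w -> (v & v)) = 1 | 2 = 2
((u | (v -> v)) -> (w | u)) & (((u & v) & u) | (w -> (v & v))) = 4 & 2 = 2
(~(v -> u) -> ((w | u) | w)) & (((u | (v -> v)) -> (w | u)) & (((u & v) & u) | (w -> (v & v)))) = 5 & 2 = 2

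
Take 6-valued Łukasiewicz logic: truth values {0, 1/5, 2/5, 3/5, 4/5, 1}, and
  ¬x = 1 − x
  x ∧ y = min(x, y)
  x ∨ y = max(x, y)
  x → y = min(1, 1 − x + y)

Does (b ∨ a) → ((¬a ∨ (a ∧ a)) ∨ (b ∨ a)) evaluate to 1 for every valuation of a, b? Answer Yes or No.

At a = 3/5, b = 1/5, for instance:
b ∨ a = 1/5 ∨ 3/5 = 3/5
¬a = ¬3/5 = 2/5
a ∧ a = 3/5 ∧ 3/5 = 3/5
¬a ∨ (a ∧ a) = 2/5 ∨ 3/5 = 3/5
(¬a ∨ (a ∧ a)) ∨ (b ∨ a) = 3/5 ∨ 3/5 = 3/5
(b ∨ a) → ((¬a ∨ (a ∧ a)) ∨ (b ∨ a)) = 3/5 → 3/5 = 1
and checking the remaining 35 assignments likewise gives ≥ 1 in every case.

Yes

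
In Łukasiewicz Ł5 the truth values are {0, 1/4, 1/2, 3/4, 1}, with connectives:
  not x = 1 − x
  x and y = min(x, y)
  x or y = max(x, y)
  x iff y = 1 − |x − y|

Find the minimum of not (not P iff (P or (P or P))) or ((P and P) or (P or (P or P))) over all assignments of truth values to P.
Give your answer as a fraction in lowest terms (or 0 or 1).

Take P = 1/4:
not P = not 1/4 = 3/4
P or P = 1/4 or 1/4 = 1/4
P or (P or P) = 1/4 or 1/4 = 1/4
not P iff (P or (P or P)) = 3/4 iff 1/4 = 1/2
not (not P iff (P or (P or P))) = not 1/2 = 1/2
P and P = 1/4 and 1/4 = 1/4
P or P = 1/4 or 1/4 = 1/4
P or (P or P) = 1/4 or 1/4 = 1/4
(P and P) or (P or (P or P)) = 1/4 or 1/4 = 1/4
not (not P iff (P or (P or P))) or ((P and P) or (P or (P or P))) = 1/2 or 1/4 = 1/2
No assignment yields a value below 1/2, so this is the minimum.

1/2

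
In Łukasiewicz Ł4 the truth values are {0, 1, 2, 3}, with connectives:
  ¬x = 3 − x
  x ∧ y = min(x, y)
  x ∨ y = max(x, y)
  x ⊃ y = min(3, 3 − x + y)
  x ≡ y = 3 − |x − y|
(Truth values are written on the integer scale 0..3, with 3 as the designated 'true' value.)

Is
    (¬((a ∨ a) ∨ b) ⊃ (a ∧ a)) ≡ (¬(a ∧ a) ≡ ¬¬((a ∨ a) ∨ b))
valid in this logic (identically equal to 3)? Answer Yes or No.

No

Counterexample: take a = 1, b = 3.
a ∨ a = 1 ∨ 1 = 1
(a ∨ a) ∨ b = 1 ∨ 3 = 3
¬((a ∨ a) ∨ b) = ¬3 = 0
a ∧ a = 1 ∧ 1 = 1
¬((a ∨ a) ∨ b) ⊃ (a ∧ a) = 0 ⊃ 1 = 3
a ∧ a = 1 ∧ 1 = 1
¬(a ∧ a) = ¬1 = 2
a ∨ a = 1 ∨ 1 = 1
(a ∨ a) ∨ b = 1 ∨ 3 = 3
¬((a ∨ a) ∨ b) = ¬3 = 0
¬¬((a ∨ a) ∨ b) = ¬0 = 3
¬(a ∧ a) ≡ ¬¬((a ∨ a) ∨ b) = 2 ≡ 3 = 2
(¬((a ∨ a) ∨ b) ⊃ (a ∧ a)) ≡ (¬(a ∧ a) ≡ ¬¬((a ∨ a) ∨ b)) = 3 ≡ 2 = 2
This gives 2 ≠ 3.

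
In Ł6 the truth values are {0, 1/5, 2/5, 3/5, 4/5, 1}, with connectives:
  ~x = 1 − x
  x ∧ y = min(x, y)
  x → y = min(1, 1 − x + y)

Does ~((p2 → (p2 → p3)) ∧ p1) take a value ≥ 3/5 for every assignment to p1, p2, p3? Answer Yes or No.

No

Counterexample: take p1 = 3/5, p2 = 0, p3 = 0.
p2 → p3 = 0 → 0 = 1
p2 → (p2 → p3) = 0 → 1 = 1
(p2 → (p2 → p3)) ∧ p1 = 1 ∧ 3/5 = 3/5
~((p2 → (p2 → p3)) ∧ p1) = ~3/5 = 2/5
This gives 2/5, which is below 3/5.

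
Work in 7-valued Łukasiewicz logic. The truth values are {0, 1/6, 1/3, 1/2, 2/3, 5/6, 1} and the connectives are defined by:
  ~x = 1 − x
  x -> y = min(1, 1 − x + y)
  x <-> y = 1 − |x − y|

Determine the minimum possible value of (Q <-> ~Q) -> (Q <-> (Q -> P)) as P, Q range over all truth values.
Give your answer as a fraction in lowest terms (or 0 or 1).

Take P = 1/2, Q = 1/2:
~Q = ~1/2 = 1/2
Q <-> ~Q = 1/2 <-> 1/2 = 1
Q -> P = 1/2 -> 1/2 = 1
Q <-> (Q -> P) = 1/2 <-> 1 = 1/2
(Q <-> ~Q) -> (Q <-> (Q -> P)) = 1 -> 1/2 = 1/2
No assignment yields a value below 1/2, so this is the minimum.

1/2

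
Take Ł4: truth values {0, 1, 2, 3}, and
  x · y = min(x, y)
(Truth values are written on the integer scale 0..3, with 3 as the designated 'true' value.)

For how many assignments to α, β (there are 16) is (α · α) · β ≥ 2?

α = 0, β = 0 ↦ 0  <
α = 0, β = 1 ↦ 0  <
α = 0, β = 2 ↦ 0  <
α = 0, β = 3 ↦ 0  <
α = 1, β = 0 ↦ 0  <
α = 1, β = 1 ↦ 1  <
α = 1, β = 2 ↦ 1  <
α = 1, β = 3 ↦ 1  <
α = 2, β = 0 ↦ 0  <
α = 2, β = 1 ↦ 1  <
α = 2, β = 2 ↦ 2  ≥
α = 2, β = 3 ↦ 2  ≥
α = 3, β = 0 ↦ 0  <
α = 3, β = 1 ↦ 1  <
α = 3, β = 2 ↦ 2  ≥
α = 3, β = 3 ↦ 3  ≥
So 4 of the 16 assignments meet the threshold.

4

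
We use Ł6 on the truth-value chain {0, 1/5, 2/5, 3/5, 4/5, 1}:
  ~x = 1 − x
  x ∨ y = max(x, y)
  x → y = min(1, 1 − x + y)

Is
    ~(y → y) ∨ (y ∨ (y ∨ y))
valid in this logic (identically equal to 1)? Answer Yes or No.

Counterexample: take y = 0.
y → y = 0 → 0 = 1
~(y → y) = ~1 = 0
y ∨ y = 0 ∨ 0 = 0
y ∨ (y ∨ y) = 0 ∨ 0 = 0
~(y → y) ∨ (y ∨ (y ∨ y)) = 0 ∨ 0 = 0
This gives 0 ≠ 1.

No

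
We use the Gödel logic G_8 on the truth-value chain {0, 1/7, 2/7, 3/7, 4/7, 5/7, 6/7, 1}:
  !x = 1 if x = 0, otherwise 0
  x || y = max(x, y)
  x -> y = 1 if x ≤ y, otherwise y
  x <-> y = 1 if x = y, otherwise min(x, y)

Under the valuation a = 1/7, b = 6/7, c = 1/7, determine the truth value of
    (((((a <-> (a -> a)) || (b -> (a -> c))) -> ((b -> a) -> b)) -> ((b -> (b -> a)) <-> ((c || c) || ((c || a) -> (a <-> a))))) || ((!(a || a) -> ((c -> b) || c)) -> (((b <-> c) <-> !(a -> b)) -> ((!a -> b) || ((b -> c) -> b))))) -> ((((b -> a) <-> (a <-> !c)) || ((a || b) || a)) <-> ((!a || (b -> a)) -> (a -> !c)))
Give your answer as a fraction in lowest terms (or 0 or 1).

a -> a = 1/7 -> 1/7 = 1
a <-> (a -> a) = 1/7 <-> 1 = 1/7
a -> c = 1/7 -> 1/7 = 1
b -> (a -> c) = 6/7 -> 1 = 1
(a <-> (a -> a)) || (b -> (a -> c)) = 1/7 || 1 = 1
b -> a = 6/7 -> 1/7 = 1/7
(b -> a) -> b = 1/7 -> 6/7 = 1
((a <-> (a -> a)) || (b -> (a -> c))) -> ((b -> a) -> b) = 1 -> 1 = 1
b -> a = 6/7 -> 1/7 = 1/7
b -> (b -> a) = 6/7 -> 1/7 = 1/7
c || c = 1/7 || 1/7 = 1/7
c || a = 1/7 || 1/7 = 1/7
a <-> a = 1/7 <-> 1/7 = 1
(c || a) -> (a <-> a) = 1/7 -> 1 = 1
(c || c) || ((c || a) -> (a <-> a)) = 1/7 || 1 = 1
(b -> (b -> a)) <-> ((c || c) || ((c || a) -> (a <-> a))) = 1/7 <-> 1 = 1/7
(((a <-> (a -> a)) || (b -> (a -> c))) -> ((b -> a) -> b)) -> ((b -> (b -> a)) <-> ((c || c) || ((c || a) -> (a <-> a)))) = 1 -> 1/7 = 1/7
a || a = 1/7 || 1/7 = 1/7
!(a || a) = !1/7 = 0
c -> b = 1/7 -> 6/7 = 1
(c -> b) || c = 1 || 1/7 = 1
!(a || a) -> ((c -> b) || c) = 0 -> 1 = 1
b <-> c = 6/7 <-> 1/7 = 1/7
a -> b = 1/7 -> 6/7 = 1
!(a -> b) = !1 = 0
(b <-> c) <-> !(a -> b) = 1/7 <-> 0 = 0
!a = !1/7 = 0
!a -> b = 0 -> 6/7 = 1
b -> c = 6/7 -> 1/7 = 1/7
(b -> c) -> b = 1/7 -> 6/7 = 1
(!a -> b) || ((b -> c) -> b) = 1 || 1 = 1
((b <-> c) <-> !(a -> b)) -> ((!a -> b) || ((b -> c) -> b)) = 0 -> 1 = 1
(!(a || a) -> ((c -> b) || c)) -> (((b <-> c) <-> !(a -> b)) -> ((!a -> b) || ((b -> c) -> b))) = 1 -> 1 = 1
((((a <-> (a -> a)) || (b -> (a -> c))) -> ((b -> a) -> b)) -> ((b -> (b -> a)) <-> ((c || c) || ((c || a) -> (a <-> a))))) || ((!(a || a) -> ((c -> b) || c)) -> (((b <-> c) <-> !(a -> b)) -> ((!a -> b) || ((b -> c) -> b)))) = 1/7 || 1 = 1
b -> a = 6/7 -> 1/7 = 1/7
!c = !1/7 = 0
a <-> !c = 1/7 <-> 0 = 0
(b -> a) <-> (a <-> !c) = 1/7 <-> 0 = 0
a || b = 1/7 || 6/7 = 6/7
(a || b) || a = 6/7 || 1/7 = 6/7
((b -> a) <-> (a <-> !c)) || ((a || b) || a) = 0 || 6/7 = 6/7
!a = !1/7 = 0
b -> a = 6/7 -> 1/7 = 1/7
!a || (b -> a) = 0 || 1/7 = 1/7
!c = !1/7 = 0
a -> !c = 1/7 -> 0 = 0
(!a || (b -> a)) -> (a -> !c) = 1/7 -> 0 = 0
(((b -> a) <-> (a <-> !c)) || ((a || b) || a)) <-> ((!a || (b -> a)) -> (a -> !c)) = 6/7 <-> 0 = 0
(((((a <-> (a -> a)) || (b -> (a -> c))) -> ((b -> a) -> b)) -> ((b -> (b -> a)) <-> ((c || c) || ((c || a) -> (a <-> a))))) || ((!(a || a) -> ((c -> b) || c)) -> (((b <-> c) <-> !(a -> b)) -> ((!a -> b) || ((b -> c) -> b))))) -> ((((b -> a) <-> (a <-> !c)) || ((a || b) || a)) <-> ((!a || (b -> a)) -> (a -> !c))) = 1 -> 0 = 0

0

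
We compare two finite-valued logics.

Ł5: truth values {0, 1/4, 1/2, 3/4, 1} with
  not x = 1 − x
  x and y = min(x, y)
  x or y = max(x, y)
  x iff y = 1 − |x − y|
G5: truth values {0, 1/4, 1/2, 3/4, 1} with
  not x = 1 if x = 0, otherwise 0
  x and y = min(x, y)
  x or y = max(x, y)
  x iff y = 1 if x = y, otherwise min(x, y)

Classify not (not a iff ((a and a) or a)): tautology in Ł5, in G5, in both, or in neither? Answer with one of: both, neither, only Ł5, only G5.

only G5

In Ł5: at a = 1/4 the value is 1/2 — not a tautology.
In G5: every assignment gives 1 — tautology.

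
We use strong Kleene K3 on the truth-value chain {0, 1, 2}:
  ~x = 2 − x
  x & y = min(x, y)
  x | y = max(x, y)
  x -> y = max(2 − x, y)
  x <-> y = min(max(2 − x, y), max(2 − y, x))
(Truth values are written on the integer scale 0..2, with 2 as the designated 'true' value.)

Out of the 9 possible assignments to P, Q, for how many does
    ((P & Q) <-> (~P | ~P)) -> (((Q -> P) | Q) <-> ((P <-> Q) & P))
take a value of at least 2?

4

P = 0, Q = 0 ↦ 2  ≥
P = 0, Q = 1 ↦ 2  ≥
P = 0, Q = 2 ↦ 2  ≥
P = 1, Q = 0 ↦ 1  <
P = 1, Q = 1 ↦ 1  <
P = 1, Q = 2 ↦ 1  <
P = 2, Q = 0 ↦ 0  <
P = 2, Q = 1 ↦ 1  <
P = 2, Q = 2 ↦ 2  ≥
So 4 of the 9 assignments meet the threshold.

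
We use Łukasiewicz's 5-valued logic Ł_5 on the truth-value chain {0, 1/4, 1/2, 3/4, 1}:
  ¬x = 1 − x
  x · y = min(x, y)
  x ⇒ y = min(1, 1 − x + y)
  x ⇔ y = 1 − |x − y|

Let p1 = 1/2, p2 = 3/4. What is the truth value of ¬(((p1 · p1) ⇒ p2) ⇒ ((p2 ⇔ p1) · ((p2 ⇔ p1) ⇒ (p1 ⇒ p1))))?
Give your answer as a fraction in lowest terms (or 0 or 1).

p1 · p1 = 1/2 · 1/2 = 1/2
(p1 · p1) ⇒ p2 = 1/2 ⇒ 3/4 = 1
p2 ⇔ p1 = 3/4 ⇔ 1/2 = 3/4
p2 ⇔ p1 = 3/4 ⇔ 1/2 = 3/4
p1 ⇒ p1 = 1/2 ⇒ 1/2 = 1
(p2 ⇔ p1) ⇒ (p1 ⇒ p1) = 3/4 ⇒ 1 = 1
(p2 ⇔ p1) · ((p2 ⇔ p1) ⇒ (p1 ⇒ p1)) = 3/4 · 1 = 3/4
((p1 · p1) ⇒ p2) ⇒ ((p2 ⇔ p1) · ((p2 ⇔ p1) ⇒ (p1 ⇒ p1))) = 1 ⇒ 3/4 = 3/4
¬(((p1 · p1) ⇒ p2) ⇒ ((p2 ⇔ p1) · ((p2 ⇔ p1) ⇒ (p1 ⇒ p1)))) = ¬3/4 = 1/4

1/4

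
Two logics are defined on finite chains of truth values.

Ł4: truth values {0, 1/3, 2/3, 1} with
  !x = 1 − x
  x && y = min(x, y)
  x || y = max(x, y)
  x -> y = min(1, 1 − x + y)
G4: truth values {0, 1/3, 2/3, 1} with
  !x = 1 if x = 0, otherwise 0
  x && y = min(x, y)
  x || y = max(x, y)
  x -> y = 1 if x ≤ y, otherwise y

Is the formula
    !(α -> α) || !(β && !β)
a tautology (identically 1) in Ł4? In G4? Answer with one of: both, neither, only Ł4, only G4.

In Ł4: at α = 0, β = 1/3 the value is 2/3 — not a tautology.
In G4: every assignment gives 1 — tautology.

only G4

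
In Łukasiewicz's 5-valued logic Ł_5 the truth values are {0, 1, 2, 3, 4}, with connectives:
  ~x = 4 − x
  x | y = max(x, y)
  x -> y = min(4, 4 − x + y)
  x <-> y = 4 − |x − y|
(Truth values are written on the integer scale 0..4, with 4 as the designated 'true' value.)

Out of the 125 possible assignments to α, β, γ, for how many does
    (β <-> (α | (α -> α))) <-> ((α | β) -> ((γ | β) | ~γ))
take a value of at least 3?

55

value 4: 29 assignments (counts)
value 3: 26 assignments (counts)
value 2: 25 assignments
value 1: 24 assignments
value 0: 21 assignments
So 55 of the 125 assignments meet the threshold.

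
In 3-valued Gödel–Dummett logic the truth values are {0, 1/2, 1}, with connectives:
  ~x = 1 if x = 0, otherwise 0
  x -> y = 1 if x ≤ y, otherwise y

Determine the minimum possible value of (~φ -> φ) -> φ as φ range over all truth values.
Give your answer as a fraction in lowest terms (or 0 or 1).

Take φ = 1/2:
~φ = ~1/2 = 0
~φ -> φ = 0 -> 1/2 = 1
(~φ -> φ) -> φ = 1 -> 1/2 = 1/2
No assignment yields a value below 1/2, so this is the minimum.

1/2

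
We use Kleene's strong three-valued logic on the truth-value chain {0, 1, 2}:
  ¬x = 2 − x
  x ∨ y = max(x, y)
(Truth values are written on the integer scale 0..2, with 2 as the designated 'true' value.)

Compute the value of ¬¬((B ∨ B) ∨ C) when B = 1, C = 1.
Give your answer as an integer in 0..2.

1

B ∨ B = 1 ∨ 1 = 1
(B ∨ B) ∨ C = 1 ∨ 1 = 1
¬((B ∨ B) ∨ C) = ¬1 = 1
¬¬((B ∨ B) ∨ C) = ¬1 = 1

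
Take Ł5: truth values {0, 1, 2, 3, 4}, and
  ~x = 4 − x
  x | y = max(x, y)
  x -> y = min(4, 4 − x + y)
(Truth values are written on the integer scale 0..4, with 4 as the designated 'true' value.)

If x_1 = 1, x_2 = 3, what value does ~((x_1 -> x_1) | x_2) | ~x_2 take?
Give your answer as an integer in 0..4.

1

x_1 -> x_1 = 1 -> 1 = 4
(x_1 -> x_1) | x_2 = 4 | 3 = 4
~((x_1 -> x_1) | x_2) = ~4 = 0
~x_2 = ~3 = 1
~((x_1 -> x_1) | x_2) | ~x_2 = 0 | 1 = 1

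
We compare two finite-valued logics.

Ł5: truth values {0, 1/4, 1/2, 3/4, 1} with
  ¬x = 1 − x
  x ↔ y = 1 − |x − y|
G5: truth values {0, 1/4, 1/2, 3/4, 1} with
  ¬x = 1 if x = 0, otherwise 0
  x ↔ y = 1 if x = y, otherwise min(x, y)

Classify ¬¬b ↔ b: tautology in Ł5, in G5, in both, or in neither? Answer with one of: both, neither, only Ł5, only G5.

In Ł5: every assignment gives 1 — tautology.
In G5: at b = 1/4 the value is 1/4 — not a tautology.

only Ł5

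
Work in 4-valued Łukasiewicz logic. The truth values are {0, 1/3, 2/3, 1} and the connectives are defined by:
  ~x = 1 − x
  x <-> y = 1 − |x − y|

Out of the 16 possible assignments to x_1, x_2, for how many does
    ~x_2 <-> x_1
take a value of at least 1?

x_1 = 0, x_2 = 0 ↦ 0  <
x_1 = 0, x_2 = 1/3 ↦ 1/3  <
x_1 = 0, x_2 = 2/3 ↦ 2/3  <
x_1 = 0, x_2 = 1 ↦ 1  ≥
x_1 = 1/3, x_2 = 0 ↦ 1/3  <
x_1 = 1/3, x_2 = 1/3 ↦ 2/3  <
x_1 = 1/3, x_2 = 2/3 ↦ 1  ≥
x_1 = 1/3, x_2 = 1 ↦ 2/3  <
x_1 = 2/3, x_2 = 0 ↦ 2/3  <
x_1 = 2/3, x_2 = 1/3 ↦ 1  ≥
x_1 = 2/3, x_2 = 2/3 ↦ 2/3  <
x_1 = 2/3, x_2 = 1 ↦ 1/3  <
x_1 = 1, x_2 = 0 ↦ 1  ≥
x_1 = 1, x_2 = 1/3 ↦ 2/3  <
x_1 = 1, x_2 = 2/3 ↦ 1/3  <
x_1 = 1, x_2 = 1 ↦ 0  <
So 4 of the 16 assignments meet the threshold.

4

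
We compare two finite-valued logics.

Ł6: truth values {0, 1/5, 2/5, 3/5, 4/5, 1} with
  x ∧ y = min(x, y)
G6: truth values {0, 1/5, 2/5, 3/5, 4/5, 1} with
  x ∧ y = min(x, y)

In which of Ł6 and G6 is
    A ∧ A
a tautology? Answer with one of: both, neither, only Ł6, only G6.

In Ł6: at A = 0 the value is 0 — not a tautology.
In G6: at A = 0 the value is 0 — not a tautology.

neither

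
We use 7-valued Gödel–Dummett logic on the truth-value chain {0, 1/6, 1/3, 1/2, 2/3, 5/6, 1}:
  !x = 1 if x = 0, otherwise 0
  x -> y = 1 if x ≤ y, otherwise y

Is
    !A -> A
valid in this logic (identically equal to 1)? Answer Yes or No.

Counterexample: take A = 0.
!A = !0 = 1
!A -> A = 1 -> 0 = 0
This gives 0 ≠ 1.

No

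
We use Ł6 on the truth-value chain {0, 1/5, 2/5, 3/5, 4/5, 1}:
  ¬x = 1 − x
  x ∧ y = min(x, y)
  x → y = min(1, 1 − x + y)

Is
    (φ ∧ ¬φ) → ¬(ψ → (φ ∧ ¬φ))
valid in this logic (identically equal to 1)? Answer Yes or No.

Counterexample: take φ = 1/5, ψ = 0.
¬φ = ¬1/5 = 4/5
φ ∧ ¬φ = 1/5 ∧ 4/5 = 1/5
ψ → (φ ∧ ¬φ) = 0 → 1/5 = 1
¬(ψ → (φ ∧ ¬φ)) = ¬1 = 0
(φ ∧ ¬φ) → ¬(ψ → (φ ∧ ¬φ)) = 1/5 → 0 = 4/5
This gives 4/5 ≠ 1.

No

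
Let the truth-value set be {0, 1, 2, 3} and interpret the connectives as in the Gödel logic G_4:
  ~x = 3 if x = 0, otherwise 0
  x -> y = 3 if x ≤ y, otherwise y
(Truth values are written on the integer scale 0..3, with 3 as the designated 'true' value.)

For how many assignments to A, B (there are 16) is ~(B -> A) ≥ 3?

A = 0, B = 0 ↦ 0  <
A = 0, B = 1 ↦ 3  ≥
A = 0, B = 2 ↦ 3  ≥
A = 0, B = 3 ↦ 3  ≥
A = 1, B = 0 ↦ 0  <
A = 1, B = 1 ↦ 0  <
A = 1, B = 2 ↦ 0  <
A = 1, B = 3 ↦ 0  <
A = 2, B = 0 ↦ 0  <
A = 2, B = 1 ↦ 0  <
A = 2, B = 2 ↦ 0  <
A = 2, B = 3 ↦ 0  <
A = 3, B = 0 ↦ 0  <
A = 3, B = 1 ↦ 0  <
A = 3, B = 2 ↦ 0  <
A = 3, B = 3 ↦ 0  <
So 3 of the 16 assignments meet the threshold.

3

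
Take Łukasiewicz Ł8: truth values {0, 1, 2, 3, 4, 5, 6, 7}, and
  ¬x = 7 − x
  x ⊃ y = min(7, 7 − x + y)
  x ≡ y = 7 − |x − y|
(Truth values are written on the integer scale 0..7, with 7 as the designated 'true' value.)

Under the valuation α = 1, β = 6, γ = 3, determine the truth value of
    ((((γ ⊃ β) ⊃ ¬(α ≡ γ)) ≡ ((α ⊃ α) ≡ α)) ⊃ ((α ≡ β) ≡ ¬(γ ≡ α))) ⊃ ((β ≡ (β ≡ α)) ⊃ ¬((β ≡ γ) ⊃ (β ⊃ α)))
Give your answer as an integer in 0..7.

6

γ ⊃ β = 3 ⊃ 6 = 7
α ≡ γ = 1 ≡ 3 = 5
¬(α ≡ γ) = ¬5 = 2
(γ ⊃ β) ⊃ ¬(α ≡ γ) = 7 ⊃ 2 = 2
α ⊃ α = 1 ⊃ 1 = 7
(α ⊃ α) ≡ α = 7 ≡ 1 = 1
((γ ⊃ β) ⊃ ¬(α ≡ γ)) ≡ ((α ⊃ α) ≡ α) = 2 ≡ 1 = 6
α ≡ β = 1 ≡ 6 = 2
γ ≡ α = 3 ≡ 1 = 5
¬(γ ≡ α) = ¬5 = 2
(α ≡ β) ≡ ¬(γ ≡ α) = 2 ≡ 2 = 7
(((γ ⊃ β) ⊃ ¬(α ≡ γ)) ≡ ((α ⊃ α) ≡ α)) ⊃ ((α ≡ β) ≡ ¬(γ ≡ α)) = 6 ⊃ 7 = 7
β ≡ α = 6 ≡ 1 = 2
β ≡ (β ≡ α) = 6 ≡ 2 = 3
β ≡ γ = 6 ≡ 3 = 4
β ⊃ α = 6 ⊃ 1 = 2
(β ≡ γ) ⊃ (β ⊃ α) = 4 ⊃ 2 = 5
¬((β ≡ γ) ⊃ (β ⊃ α)) = ¬5 = 2
(β ≡ (β ≡ α)) ⊃ ¬((β ≡ γ) ⊃ (β ⊃ α)) = 3 ⊃ 2 = 6
((((γ ⊃ β) ⊃ ¬(α ≡ γ)) ≡ ((α ⊃ α) ≡ α)) ⊃ ((α ≡ β) ≡ ¬(γ ≡ α))) ⊃ ((β ≡ (β ≡ α)) ⊃ ¬((β ≡ γ) ⊃ (β ⊃ α))) = 7 ⊃ 6 = 6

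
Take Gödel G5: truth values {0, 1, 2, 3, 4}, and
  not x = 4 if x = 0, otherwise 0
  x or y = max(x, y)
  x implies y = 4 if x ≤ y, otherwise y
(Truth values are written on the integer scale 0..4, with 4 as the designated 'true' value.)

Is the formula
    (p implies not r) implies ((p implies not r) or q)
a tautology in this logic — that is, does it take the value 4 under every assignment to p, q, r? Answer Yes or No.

At p = 1, q = 0, r = 0, for instance:
not r = not 0 = 4
p implies not r = 1 implies 4 = 4
(p implies not r) or q = 4 or 0 = 4
(p implies not r) implies ((p implies not r) or q) = 4 implies 4 = 4
and checking the remaining 124 assignments likewise gives ≥ 4 in every case.

Yes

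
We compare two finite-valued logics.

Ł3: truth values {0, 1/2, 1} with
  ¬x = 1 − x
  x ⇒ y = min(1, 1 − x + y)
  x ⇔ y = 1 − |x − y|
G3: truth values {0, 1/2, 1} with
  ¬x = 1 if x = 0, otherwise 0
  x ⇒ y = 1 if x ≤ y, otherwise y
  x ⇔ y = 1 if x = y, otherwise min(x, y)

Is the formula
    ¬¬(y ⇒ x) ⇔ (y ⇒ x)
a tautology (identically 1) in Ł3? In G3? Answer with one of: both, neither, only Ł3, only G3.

In Ł3: every assignment gives 1 — tautology.
In G3: at x = 1/2, y = 1 the value is 1/2 — not a tautology.

only Ł3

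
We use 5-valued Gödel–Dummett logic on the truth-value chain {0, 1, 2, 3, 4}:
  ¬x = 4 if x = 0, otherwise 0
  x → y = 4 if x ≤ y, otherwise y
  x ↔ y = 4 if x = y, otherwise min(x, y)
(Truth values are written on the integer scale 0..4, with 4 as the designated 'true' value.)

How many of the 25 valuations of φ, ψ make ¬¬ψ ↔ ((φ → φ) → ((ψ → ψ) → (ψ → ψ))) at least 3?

20

value 4: 20 assignments (counts)
value 0: 5 assignments
So 20 of the 25 assignments meet the threshold.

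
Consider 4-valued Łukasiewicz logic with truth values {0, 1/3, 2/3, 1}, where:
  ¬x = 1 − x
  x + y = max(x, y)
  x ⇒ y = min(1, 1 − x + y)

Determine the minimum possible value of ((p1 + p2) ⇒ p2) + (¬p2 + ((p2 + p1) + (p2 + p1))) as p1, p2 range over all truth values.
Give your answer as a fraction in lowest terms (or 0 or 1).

Take p1 = 2/3, p2 = 1/3:
p1 + p2 = 2/3 + 1/3 = 2/3
(p1 + p2) ⇒ p2 = 2/3 ⇒ 1/3 = 2/3
¬p2 = ¬1/3 = 2/3
p2 + p1 = 1/3 + 2/3 = 2/3
p2 + p1 = 1/3 + 2/3 = 2/3
(p2 + p1) + (p2 + p1) = 2/3 + 2/3 = 2/3
¬p2 + ((p2 + p1) + (p2 + p1)) = 2/3 + 2/3 = 2/3
((p1 + p2) ⇒ p2) + (¬p2 + ((p2 + p1) + (p2 + p1))) = 2/3 + 2/3 = 2/3
No assignment yields a value below 2/3, so this is the minimum.

2/3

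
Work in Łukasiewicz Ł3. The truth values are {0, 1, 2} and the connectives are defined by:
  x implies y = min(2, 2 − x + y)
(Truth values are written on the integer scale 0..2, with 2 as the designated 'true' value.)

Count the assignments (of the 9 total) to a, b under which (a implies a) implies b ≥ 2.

3

a = 0, b = 0 ↦ 0  <
a = 0, b = 1 ↦ 1  <
a = 0, b = 2 ↦ 2  ≥
a = 1, b = 0 ↦ 0  <
a = 1, b = 1 ↦ 1  <
a = 1, b = 2 ↦ 2  ≥
a = 2, b = 0 ↦ 0  <
a = 2, b = 1 ↦ 1  <
a = 2, b = 2 ↦ 2  ≥
So 3 of the 9 assignments meet the threshold.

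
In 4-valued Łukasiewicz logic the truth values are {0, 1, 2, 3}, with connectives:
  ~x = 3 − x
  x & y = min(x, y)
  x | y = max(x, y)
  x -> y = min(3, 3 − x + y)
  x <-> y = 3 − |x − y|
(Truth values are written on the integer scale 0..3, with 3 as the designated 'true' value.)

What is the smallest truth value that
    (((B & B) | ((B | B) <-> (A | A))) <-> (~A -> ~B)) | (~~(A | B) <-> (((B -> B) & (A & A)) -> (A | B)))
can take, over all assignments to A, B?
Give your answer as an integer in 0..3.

2

Take A = 0, B = 2:
B & B = 2 & 2 = 2
B | B = 2 | 2 = 2
A | A = 0 | 0 = 0
(B | B) <-> (A | A) = 2 <-> 0 = 1
(B & B) | ((B | B) <-> (A | A)) = 2 | 1 = 2
~A = ~0 = 3
~B = ~2 = 1
~A -> ~B = 3 -> 1 = 1
((B & B) | ((B | B) <-> (A | A))) <-> (~A -> ~B) = 2 <-> 1 = 2
A | B = 0 | 2 = 2
~(A | B) = ~2 = 1
~~(A | B) = ~1 = 2
B -> B = 2 -> 2 = 3
A & A = 0 & 0 = 0
(B -> B) & (A & A) = 3 & 0 = 0
A | B = 0 | 2 = 2
((B -> B) & (A & A)) -> (A | B) = 0 -> 2 = 3
~~(A | B) <-> (((B -> B) & (A & A)) -> (A | B)) = 2 <-> 3 = 2
(((B & B) | ((B | B) <-> (A | A))) <-> (~A -> ~B)) | (~~(A | B) <-> (((B -> B) & (A & A)) -> (A | B))) = 2 | 2 = 2
No assignment yields a value below 2, so this is the minimum.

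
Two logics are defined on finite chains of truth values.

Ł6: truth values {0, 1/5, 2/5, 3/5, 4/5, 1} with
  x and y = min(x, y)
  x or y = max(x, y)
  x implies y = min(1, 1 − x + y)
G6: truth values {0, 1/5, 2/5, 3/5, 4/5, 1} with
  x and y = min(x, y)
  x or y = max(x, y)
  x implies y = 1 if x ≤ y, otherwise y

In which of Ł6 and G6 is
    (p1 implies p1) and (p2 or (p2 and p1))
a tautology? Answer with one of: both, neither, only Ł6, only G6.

neither

In Ł6: at p1 = 0, p2 = 0 the value is 0 — not a tautology.
In G6: at p1 = 0, p2 = 0 the value is 0 — not a tautology.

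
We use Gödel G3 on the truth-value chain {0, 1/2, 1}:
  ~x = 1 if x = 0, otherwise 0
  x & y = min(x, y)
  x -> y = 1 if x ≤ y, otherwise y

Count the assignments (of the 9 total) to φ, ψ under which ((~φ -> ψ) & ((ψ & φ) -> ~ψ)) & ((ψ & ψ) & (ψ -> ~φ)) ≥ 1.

1

φ = 0, ψ = 0 ↦ 0  <
φ = 0, ψ = 1/2 ↦ 1/2  <
φ = 0, ψ = 1 ↦ 1  ≥
φ = 1/2, ψ = 0 ↦ 0  <
φ = 1/2, ψ = 1/2 ↦ 0  <
φ = 1/2, ψ = 1 ↦ 0  <
φ = 1, ψ = 0 ↦ 0  <
φ = 1, ψ = 1/2 ↦ 0  <
φ = 1, ψ = 1 ↦ 0  <
So 1 of the 9 assignments meets the threshold.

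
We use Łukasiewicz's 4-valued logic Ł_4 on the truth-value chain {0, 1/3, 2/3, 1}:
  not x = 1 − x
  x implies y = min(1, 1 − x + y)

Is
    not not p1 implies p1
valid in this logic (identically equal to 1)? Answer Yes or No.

Yes

p1 = 0 ↦ 1
p1 = 1/3 ↦ 1
p1 = 2/3 ↦ 1
p1 = 1 ↦ 1
Every assignment gives a value ≥ 1.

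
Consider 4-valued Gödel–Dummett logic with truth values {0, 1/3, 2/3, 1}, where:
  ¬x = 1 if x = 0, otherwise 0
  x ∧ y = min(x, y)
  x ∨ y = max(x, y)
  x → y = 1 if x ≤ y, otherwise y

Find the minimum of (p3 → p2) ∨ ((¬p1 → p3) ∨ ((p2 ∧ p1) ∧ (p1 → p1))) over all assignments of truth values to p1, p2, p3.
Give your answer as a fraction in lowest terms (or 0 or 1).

Take p1 = 0, p2 = 0, p3 = 1/3:
p3 → p2 = 1/3 → 0 = 0
¬p1 = ¬0 = 1
¬p1 → p3 = 1 → 1/3 = 1/3
p2 ∧ p1 = 0 ∧ 0 = 0
p1 → p1 = 0 → 0 = 1
(p2 ∧ p1) ∧ (p1 → p1) = 0 ∧ 1 = 0
(¬p1 → p3) ∨ ((p2 ∧ p1) ∧ (p1 → p1)) = 1/3 ∨ 0 = 1/3
(p3 → p2) ∨ ((¬p1 → p3) ∨ ((p2 ∧ p1) ∧ (p1 → p1))) = 0 ∨ 1/3 = 1/3
No assignment yields a value below 1/3, so this is the minimum.

1/3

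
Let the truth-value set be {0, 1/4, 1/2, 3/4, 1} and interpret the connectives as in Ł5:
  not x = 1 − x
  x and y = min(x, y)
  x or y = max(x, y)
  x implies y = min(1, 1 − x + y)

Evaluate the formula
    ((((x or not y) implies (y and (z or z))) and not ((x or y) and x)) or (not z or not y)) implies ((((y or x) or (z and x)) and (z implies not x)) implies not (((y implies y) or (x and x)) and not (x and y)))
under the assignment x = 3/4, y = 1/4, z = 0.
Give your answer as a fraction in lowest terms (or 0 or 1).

not y = not 1/4 = 3/4
x or not y = 3/4 or 3/4 = 3/4
z or z = 0 or 0 = 0
y and (z or z) = 1/4 and 0 = 0
(x or not y) implies (y and (z or z)) = 3/4 implies 0 = 1/4
x or y = 3/4 or 1/4 = 3/4
(x or y) and x = 3/4 and 3/4 = 3/4
not ((x or y) and x) = not 3/4 = 1/4
((x or not y) implies (y and (z or z))) and not ((x or y) and x) = 1/4 and 1/4 = 1/4
not z = not 0 = 1
not y = not 1/4 = 3/4
not z or not y = 1 or 3/4 = 1
(((x or not y) implies (y and (z or z))) and not ((x or y) and x)) or (not z or not y) = 1/4 or 1 = 1
y or x = 1/4 or 3/4 = 3/4
z and x = 0 and 3/4 = 0
(y or x) or (z and x) = 3/4 or 0 = 3/4
not x = not 3/4 = 1/4
z implies not x = 0 implies 1/4 = 1
((y or x) or (z and x)) and (z implies not x) = 3/4 and 1 = 3/4
y implies y = 1/4 implies 1/4 = 1
x and x = 3/4 and 3/4 = 3/4
(y implies y) or (x and x) = 1 or 3/4 = 1
x and y = 3/4 and 1/4 = 1/4
not (x and y) = not 1/4 = 3/4
((y implies y) or (x and x)) and not (x and y) = 1 and 3/4 = 3/4
not (((y implies y) or (x and x)) and not (x and y)) = not 3/4 = 1/4
(((y or x) or (z and x)) and (z implies not x)) implies not (((y implies y) or (x and x)) and not (x and y)) = 3/4 implies 1/4 = 1/2
((((x or not y) implies (y and (z or z))) and not ((x or y) and x)) or (not z or not y)) implies ((((y or x) or (z and x)) and (z implies not x)) implies not (((y implies y) or (x and x)) and not (x and y))) = 1 implies 1/2 = 1/2

1/2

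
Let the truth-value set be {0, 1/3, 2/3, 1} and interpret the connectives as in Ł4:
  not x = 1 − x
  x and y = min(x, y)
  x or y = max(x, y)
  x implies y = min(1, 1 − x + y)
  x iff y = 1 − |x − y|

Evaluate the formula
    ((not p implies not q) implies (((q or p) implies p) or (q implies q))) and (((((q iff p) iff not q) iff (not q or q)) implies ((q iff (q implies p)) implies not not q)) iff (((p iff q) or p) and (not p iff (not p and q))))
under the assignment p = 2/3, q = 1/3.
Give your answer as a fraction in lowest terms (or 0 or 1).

2/3

not p = not 2/3 = 1/3
not q = not 1/3 = 2/3
not p implies not q = 1/3 implies 2/3 = 1
q or p = 1/3 or 2/3 = 2/3
(q or p) implies p = 2/3 implies 2/3 = 1
q implies q = 1/3 implies 1/3 = 1
((q or p) implies p) or (q implies q) = 1 or 1 = 1
(not p implies not q) implies (((q or p) implies p) or (q implies q)) = 1 implies 1 = 1
q iff p = 1/3 iff 2/3 = 2/3
not q = not 1/3 = 2/3
(q iff p) iff not q = 2/3 iff 2/3 = 1
not q = not 1/3 = 2/3
not q or q = 2/3 or 1/3 = 2/3
((q iff p) iff not q) iff (not q or q) = 1 iff 2/3 = 2/3
q implies p = 1/3 implies 2/3 = 1
q iff (q implies p) = 1/3 iff 1 = 1/3
not q = not 1/3 = 2/3
not not q = not 2/3 = 1/3
(q iff (q implies p)) implies not not q = 1/3 implies 1/3 = 1
(((q iff p) iff not q) iff (not q or q)) implies ((q iff (q implies p)) implies not not q) = 2/3 implies 1 = 1
p iff q = 2/3 iff 1/3 = 2/3
(p iff q) or p = 2/3 or 2/3 = 2/3
not p = not 2/3 = 1/3
not p = not 2/3 = 1/3
not p and q = 1/3 and 1/3 = 1/3
not p iff (not p and q) = 1/3 iff 1/3 = 1
((p iff q) or p) and (not p iff (not p and q)) = 2/3 and 1 = 2/3
((((q iff p) iff not q) iff (not q or q)) implies ((q iff (q implies p)) implies not not q)) iff (((p iff q) or p) and (not p iff (not p and q))) = 1 iff 2/3 = 2/3
((not p implies not q) implies (((q or p) implies p) or (q implies q))) and (((((q iff p) iff not q) iff (not q or q)) implies ((q iff (q implies p)) implies not not q)) iff (((p iff q) or p) and (not p iff (not p and q)))) = 1 and 2/3 = 2/3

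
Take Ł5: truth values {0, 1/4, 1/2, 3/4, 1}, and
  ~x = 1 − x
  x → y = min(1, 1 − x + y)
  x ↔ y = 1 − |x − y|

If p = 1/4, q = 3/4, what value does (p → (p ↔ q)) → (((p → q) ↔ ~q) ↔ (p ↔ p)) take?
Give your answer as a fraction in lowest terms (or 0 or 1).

p ↔ q = 1/4 ↔ 3/4 = 1/2
p → (p ↔ q) = 1/4 → 1/2 = 1
p → q = 1/4 → 3/4 = 1
~q = ~3/4 = 1/4
(p → q) ↔ ~q = 1 ↔ 1/4 = 1/4
p ↔ p = 1/4 ↔ 1/4 = 1
((p → q) ↔ ~q) ↔ (p ↔ p) = 1/4 ↔ 1 = 1/4
(p → (p ↔ q)) → (((p → q) ↔ ~q) ↔ (p ↔ p)) = 1 → 1/4 = 1/4

1/4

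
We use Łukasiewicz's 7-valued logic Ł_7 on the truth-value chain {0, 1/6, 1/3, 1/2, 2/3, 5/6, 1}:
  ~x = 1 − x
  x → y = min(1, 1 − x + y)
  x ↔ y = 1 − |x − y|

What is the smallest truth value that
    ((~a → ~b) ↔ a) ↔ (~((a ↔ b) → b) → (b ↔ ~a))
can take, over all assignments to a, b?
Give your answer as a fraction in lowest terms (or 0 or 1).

1/3

Take a = 0, b = 1/3:
~a = ~0 = 1
~b = ~1/3 = 2/3
~a → ~b = 1 → 2/3 = 2/3
(~a → ~b) ↔ a = 2/3 ↔ 0 = 1/3
a ↔ b = 0 ↔ 1/3 = 2/3
(a ↔ b) → b = 2/3 → 1/3 = 2/3
~((a ↔ b) → b) = ~2/3 = 1/3
~a = ~0 = 1
b ↔ ~a = 1/3 ↔ 1 = 1/3
~((a ↔ b) → b) → (b ↔ ~a) = 1/3 → 1/3 = 1
((~a → ~b) ↔ a) ↔ (~((a ↔ b) → b) → (b ↔ ~a)) = 1/3 ↔ 1 = 1/3
No assignment yields a value below 1/3, so this is the minimum.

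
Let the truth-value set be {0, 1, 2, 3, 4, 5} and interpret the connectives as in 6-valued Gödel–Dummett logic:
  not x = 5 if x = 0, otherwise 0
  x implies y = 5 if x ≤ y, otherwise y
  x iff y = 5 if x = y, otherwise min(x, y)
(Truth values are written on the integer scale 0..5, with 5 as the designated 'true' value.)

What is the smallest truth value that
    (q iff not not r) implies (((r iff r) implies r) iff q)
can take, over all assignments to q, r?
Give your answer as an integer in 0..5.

1

Take q = 2, r = 1:
not r = not 1 = 0
not not r = not 0 = 5
q iff not not r = 2 iff 5 = 2
r iff r = 1 iff 1 = 5
(r iff r) implies r = 5 implies 1 = 1
((r iff r) implies r) iff q = 1 iff 2 = 1
(q iff not not r) implies (((r iff r) implies r) iff q) = 2 implies 1 = 1
No assignment yields a value below 1, so this is the minimum.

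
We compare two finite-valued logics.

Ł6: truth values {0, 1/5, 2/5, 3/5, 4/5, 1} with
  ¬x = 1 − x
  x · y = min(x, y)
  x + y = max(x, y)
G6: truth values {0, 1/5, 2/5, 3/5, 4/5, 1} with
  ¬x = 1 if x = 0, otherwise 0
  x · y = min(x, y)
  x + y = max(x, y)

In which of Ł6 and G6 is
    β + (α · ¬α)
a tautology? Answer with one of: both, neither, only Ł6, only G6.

neither

In Ł6: at α = 0, β = 0 the value is 0 — not a tautology.
In G6: at α = 0, β = 0 the value is 0 — not a tautology.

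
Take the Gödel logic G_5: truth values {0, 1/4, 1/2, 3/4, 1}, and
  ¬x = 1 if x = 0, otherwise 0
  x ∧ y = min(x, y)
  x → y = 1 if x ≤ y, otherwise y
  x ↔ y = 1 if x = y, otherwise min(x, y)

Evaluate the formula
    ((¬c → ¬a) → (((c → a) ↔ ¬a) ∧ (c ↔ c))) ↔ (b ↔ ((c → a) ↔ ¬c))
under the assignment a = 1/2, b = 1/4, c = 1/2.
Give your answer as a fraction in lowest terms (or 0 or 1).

1

¬c = ¬1/2 = 0
¬a = ¬1/2 = 0
¬c → ¬a = 0 → 0 = 1
c → a = 1/2 → 1/2 = 1
¬a = ¬1/2 = 0
(c → a) ↔ ¬a = 1 ↔ 0 = 0
c ↔ c = 1/2 ↔ 1/2 = 1
((c → a) ↔ ¬a) ∧ (c ↔ c) = 0 ∧ 1 = 0
(¬c → ¬a) → (((c → a) ↔ ¬a) ∧ (c ↔ c)) = 1 → 0 = 0
c → a = 1/2 → 1/2 = 1
¬c = ¬1/2 = 0
(c → a) ↔ ¬c = 1 ↔ 0 = 0
b ↔ ((c → a) ↔ ¬c) = 1/4 ↔ 0 = 0
((¬c → ¬a) → (((c → a) ↔ ¬a) ∧ (c ↔ c))) ↔ (b ↔ ((c → a) ↔ ¬c)) = 0 ↔ 0 = 1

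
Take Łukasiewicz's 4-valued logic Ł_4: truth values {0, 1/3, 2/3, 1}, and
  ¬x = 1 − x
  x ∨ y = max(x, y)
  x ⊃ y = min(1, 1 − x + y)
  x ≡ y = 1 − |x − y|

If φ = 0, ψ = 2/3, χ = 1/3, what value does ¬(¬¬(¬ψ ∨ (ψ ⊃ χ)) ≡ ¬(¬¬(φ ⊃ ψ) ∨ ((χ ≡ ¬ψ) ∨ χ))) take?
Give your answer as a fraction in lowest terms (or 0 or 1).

2/3

¬ψ = ¬2/3 = 1/3
ψ ⊃ χ = 2/3 ⊃ 1/3 = 2/3
¬ψ ∨ (ψ ⊃ χ) = 1/3 ∨ 2/3 = 2/3
¬(¬ψ ∨ (ψ ⊃ χ)) = ¬2/3 = 1/3
¬¬(¬ψ ∨ (ψ ⊃ χ)) = ¬1/3 = 2/3
φ ⊃ ψ = 0 ⊃ 2/3 = 1
¬(φ ⊃ ψ) = ¬1 = 0
¬¬(φ ⊃ ψ) = ¬0 = 1
¬ψ = ¬2/3 = 1/3
χ ≡ ¬ψ = 1/3 ≡ 1/3 = 1
(χ ≡ ¬ψ) ∨ χ = 1 ∨ 1/3 = 1
¬¬(φ ⊃ ψ) ∨ ((χ ≡ ¬ψ) ∨ χ) = 1 ∨ 1 = 1
¬(¬¬(φ ⊃ ψ) ∨ ((χ ≡ ¬ψ) ∨ χ)) = ¬1 = 0
¬¬(¬ψ ∨ (ψ ⊃ χ)) ≡ ¬(¬¬(φ ⊃ ψ) ∨ ((χ ≡ ¬ψ) ∨ χ)) = 2/3 ≡ 0 = 1/3
¬(¬¬(¬ψ ∨ (ψ ⊃ χ)) ≡ ¬(¬¬(φ ⊃ ψ) ∨ ((χ ≡ ¬ψ) ∨ χ))) = ¬1/3 = 2/3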